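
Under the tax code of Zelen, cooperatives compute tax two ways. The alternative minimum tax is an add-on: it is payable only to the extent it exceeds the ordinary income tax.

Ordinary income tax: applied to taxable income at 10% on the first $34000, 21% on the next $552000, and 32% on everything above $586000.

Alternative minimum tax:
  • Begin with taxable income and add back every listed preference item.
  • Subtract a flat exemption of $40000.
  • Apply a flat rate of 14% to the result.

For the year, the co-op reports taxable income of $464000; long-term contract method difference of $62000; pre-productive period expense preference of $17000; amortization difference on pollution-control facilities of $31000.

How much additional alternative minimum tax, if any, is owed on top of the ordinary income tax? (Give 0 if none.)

Alternative minimum tax:
  Adjusted income: $464000 + $62000 + $17000 + $31000 = $574000
  Less exemption $40000 → base $534000
  $534000 × 14% = $74760

Ordinary income tax:
  $34000 × 10% = $3400
  $430000 × 21% = $90300
  → $93700

$74760 ≤ $93700, so no add-on is due.

$0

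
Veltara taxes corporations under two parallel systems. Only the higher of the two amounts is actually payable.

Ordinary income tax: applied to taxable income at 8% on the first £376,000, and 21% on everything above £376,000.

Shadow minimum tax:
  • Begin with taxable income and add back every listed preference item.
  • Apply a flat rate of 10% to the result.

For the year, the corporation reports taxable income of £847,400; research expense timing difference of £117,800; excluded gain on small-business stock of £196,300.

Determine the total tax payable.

Shadow minimum tax:
  Adjusted income: £847,400 + £117,800 + £196,300 = £1,161,500
  £1,161,500 × 10% = £116,150

Ordinary income tax:
  £376,000 × 8% = £30,080
  £471,400 × 21% = £98,994
  → £129,074

£129,074 > £116,150, so the ordinary income tax governs.

£129,074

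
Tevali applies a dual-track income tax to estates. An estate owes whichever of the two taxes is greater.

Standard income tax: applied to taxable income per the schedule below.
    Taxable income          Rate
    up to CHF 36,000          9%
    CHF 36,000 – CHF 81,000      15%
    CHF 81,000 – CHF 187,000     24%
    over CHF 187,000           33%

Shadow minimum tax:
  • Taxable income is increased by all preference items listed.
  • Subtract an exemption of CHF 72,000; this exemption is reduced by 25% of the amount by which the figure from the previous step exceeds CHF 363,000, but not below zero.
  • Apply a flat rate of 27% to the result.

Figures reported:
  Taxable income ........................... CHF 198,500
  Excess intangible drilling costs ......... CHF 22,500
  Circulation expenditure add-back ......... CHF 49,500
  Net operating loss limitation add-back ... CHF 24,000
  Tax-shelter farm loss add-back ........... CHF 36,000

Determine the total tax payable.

CHF 69,795

Standard income tax:
  CHF 36,000 × 9% = CHF 3,240
  CHF 45,000 × 15% = CHF 6,750
  CHF 106,000 × 24% = CHF 25,440
  CHF 11,500 × 33% = CHF 3,795
  → CHF 39,225

Shadow minimum tax:
  Adjusted income: CHF 198,500 + CHF 22,500 + CHF 49,500 + CHF 24,000 + CHF 36,000 = CHF 330,500
  Exemption: CHF 330,500 ≤ CHF 363,000, so full CHF 72,000 applies
  Base: CHF 330,500 − CHF 72,000 = CHF 258,500
  CHF 258,500 × 27% = CHF 69,795

CHF 69,795 > CHF 39,225, so the shadow minimum tax is the binding amount.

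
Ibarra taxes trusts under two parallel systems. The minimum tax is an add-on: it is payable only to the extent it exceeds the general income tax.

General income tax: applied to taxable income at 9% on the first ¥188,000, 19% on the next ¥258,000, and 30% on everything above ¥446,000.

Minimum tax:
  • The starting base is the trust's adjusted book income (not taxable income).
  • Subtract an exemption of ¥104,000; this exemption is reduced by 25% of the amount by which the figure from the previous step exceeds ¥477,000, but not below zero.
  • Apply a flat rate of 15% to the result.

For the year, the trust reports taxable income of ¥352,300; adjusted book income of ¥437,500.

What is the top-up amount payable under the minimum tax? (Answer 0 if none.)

Minimum tax:
  Base (adjusted book income): ¥437,500
  Exemption: ¥437,500 ≤ ¥477,000, so full ¥104,000 applies
  Base: ¥437,500 − ¥104,000 = ¥333,500
  ¥333,500 × 15% = ¥50,025

General income tax:
  ¥188,000 × 9% = ¥16,920
  ¥164,300 × 19% = ¥31,217
  → ¥48,137

Excess of minimum tax over general income tax: ¥50,025 − ¥48,137 = ¥1,888.

¥1,888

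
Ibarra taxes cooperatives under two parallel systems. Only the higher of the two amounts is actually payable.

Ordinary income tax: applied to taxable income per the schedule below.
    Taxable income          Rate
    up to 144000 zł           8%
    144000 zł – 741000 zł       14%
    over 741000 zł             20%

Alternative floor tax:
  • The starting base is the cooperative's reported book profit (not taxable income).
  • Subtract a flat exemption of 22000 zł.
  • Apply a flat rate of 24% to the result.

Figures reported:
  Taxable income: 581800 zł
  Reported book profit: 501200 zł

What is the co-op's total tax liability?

Alternative floor tax:
  Base (reported book profit): 501200 zł
  Less exemption 22000 zł → base 479200 zł
  479200 zł × 24% = 115008 zł

Ordinary income tax:
  144000 zł × 8% = 11520 zł
  437800 zł × 14% = 61292 zł
  → 72812 zł

115008 zł > 72812 zł, so the alternative floor tax is the binding amount.

115008 zł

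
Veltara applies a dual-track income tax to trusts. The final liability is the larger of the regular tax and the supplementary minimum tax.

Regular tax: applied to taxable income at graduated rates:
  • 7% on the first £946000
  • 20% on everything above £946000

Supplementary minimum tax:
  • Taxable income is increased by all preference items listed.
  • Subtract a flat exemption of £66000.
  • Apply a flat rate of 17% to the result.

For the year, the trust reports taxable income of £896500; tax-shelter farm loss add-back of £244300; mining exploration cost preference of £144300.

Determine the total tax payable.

Regular tax:
  £896500 × 7% = £62755

Supplementary minimum tax:
  Adjusted income: £896500 + £244300 + £144300 = £1285100
  Less exemption £66000 → base £1219100
  £1219100 × 17% = £207247

£207247 > £62755, so the supplementary minimum tax is the binding amount.

£207247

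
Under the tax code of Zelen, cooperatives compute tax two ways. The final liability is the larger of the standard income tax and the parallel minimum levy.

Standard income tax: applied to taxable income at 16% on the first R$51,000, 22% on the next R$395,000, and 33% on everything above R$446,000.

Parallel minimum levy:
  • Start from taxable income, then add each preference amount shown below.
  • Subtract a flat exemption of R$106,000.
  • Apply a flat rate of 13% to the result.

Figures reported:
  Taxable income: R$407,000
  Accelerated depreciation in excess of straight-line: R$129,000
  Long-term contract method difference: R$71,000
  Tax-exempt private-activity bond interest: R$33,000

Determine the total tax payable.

R$86,480

Standard income tax:
  R$51,000 × 16% = R$8,160
  R$356,000 × 22% = R$78,320
  → R$86,480

Parallel minimum levy:
  Adjusted income: R$407,000 + R$129,000 + R$71,000 + R$33,000 = R$640,000
  Less exemption R$106,000 → base R$534,000
  R$534,000 × 13% = R$69,420

R$86,480 > R$69,420, so the standard income tax governs.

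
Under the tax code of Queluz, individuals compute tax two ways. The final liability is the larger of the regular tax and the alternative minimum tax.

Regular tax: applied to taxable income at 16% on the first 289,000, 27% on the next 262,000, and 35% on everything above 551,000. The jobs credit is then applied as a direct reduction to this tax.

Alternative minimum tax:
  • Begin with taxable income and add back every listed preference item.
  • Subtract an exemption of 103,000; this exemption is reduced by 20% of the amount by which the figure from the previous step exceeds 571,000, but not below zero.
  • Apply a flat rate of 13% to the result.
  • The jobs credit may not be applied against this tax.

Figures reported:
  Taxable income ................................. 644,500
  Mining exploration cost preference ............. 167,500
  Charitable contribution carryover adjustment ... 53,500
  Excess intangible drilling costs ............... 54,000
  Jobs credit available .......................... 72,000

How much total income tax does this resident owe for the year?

Regular tax:
  289,000 × 16% = 46,240
  262,000 × 27% = 70,740
  93,500 × 35% = 32,725
  → 149,705
  Less jobs credit 72,000 → 77,705

Alternative minimum tax:
  Adjusted income: 644,500 + 167,500 + 53,500 + 54,000 = 919,500
  Exemption: 103,000 − 20% × (919,500 − 571,000) = 103,000 − 69,700 = 33,300
  Base: 919,500 − 33,300 = 886,200
  886,200 × 13% = 115,206

115,206 > 77,705, so the alternative minimum tax is the binding amount.

115,206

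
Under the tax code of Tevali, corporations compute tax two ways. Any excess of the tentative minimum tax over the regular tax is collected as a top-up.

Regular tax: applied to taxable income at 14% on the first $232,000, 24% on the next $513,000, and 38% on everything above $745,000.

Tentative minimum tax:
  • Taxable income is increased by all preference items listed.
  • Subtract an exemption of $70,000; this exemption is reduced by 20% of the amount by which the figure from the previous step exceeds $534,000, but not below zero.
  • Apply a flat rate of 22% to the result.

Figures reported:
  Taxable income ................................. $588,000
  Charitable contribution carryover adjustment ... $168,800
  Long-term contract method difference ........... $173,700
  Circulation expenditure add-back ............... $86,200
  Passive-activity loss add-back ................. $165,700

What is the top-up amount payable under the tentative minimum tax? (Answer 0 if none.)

$142,208

Regular tax:
  $232,000 × 14% = $32,480
  $356,000 × 24% = $85,440
  → $117,920

Tentative minimum tax:
  Adjusted income: $588,000 + $168,800 + $173,700 + $86,200 + $165,700 = $1,182,400
  Exemption: 20% × ($1,182,400 − $534,000) = $129,680 ≥ $70,000, so the exemption is fully phased out
  Base: $1,182,400 − $0 = $1,182,400
  $1,182,400 × 22% = $260,128

Excess of tentative minimum tax over regular tax: $260,128 − $117,920 = $142,208.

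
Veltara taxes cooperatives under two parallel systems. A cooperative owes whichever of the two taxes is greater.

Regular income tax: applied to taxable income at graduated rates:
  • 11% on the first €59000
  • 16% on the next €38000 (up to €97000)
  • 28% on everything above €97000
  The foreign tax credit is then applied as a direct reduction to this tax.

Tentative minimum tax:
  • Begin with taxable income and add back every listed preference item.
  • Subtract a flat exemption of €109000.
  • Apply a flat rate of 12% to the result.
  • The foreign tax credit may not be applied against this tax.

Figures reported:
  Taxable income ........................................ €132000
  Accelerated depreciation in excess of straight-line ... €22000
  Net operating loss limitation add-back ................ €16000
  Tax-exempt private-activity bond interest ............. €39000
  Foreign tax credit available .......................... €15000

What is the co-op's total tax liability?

Tentative minimum tax:
  Adjusted income: €132000 + €22000 + €16000 + €39000 = €209000
  Less exemption €109000 → base €100000
  €100000 × 12% = €12000

Regular income tax:
  €59000 × 11% = €6490
  €38000 × 16% = €6080
  €35000 × 28% = €9800
  → €22370
  Less foreign tax credit €15000 → €7370

€12000 > €7370, so the tentative minimum tax is the binding amount.

€12000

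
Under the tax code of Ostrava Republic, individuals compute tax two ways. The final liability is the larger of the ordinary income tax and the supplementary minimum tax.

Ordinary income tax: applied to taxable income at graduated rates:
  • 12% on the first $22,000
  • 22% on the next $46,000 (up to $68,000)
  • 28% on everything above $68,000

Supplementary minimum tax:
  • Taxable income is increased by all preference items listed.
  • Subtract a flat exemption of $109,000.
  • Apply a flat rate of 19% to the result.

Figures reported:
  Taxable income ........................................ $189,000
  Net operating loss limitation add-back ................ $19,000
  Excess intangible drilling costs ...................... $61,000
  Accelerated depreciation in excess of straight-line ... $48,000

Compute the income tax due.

$46,640

Ordinary income tax:
  $22,000 × 12% = $2,640
  $46,000 × 22% = $10,120
  $121,000 × 28% = $33,880
  → $46,640

Supplementary minimum tax:
  Adjusted income: $189,000 + $19,000 + $61,000 + $48,000 = $317,000
  Less exemption $109,000 → base $208,000
  $208,000 × 19% = $39,520

$46,640 > $39,520, so the ordinary income tax governs.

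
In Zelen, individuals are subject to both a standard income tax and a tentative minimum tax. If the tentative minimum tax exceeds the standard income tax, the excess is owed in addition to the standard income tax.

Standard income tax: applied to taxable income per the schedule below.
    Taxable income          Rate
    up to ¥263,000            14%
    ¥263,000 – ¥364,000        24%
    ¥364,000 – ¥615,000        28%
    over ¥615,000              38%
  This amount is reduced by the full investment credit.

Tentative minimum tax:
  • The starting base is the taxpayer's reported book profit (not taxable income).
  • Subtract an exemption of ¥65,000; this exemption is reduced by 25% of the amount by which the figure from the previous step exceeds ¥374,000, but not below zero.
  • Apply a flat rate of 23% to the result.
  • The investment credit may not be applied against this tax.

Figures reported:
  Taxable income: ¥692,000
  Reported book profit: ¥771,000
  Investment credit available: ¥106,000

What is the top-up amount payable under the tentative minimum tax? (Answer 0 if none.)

¥122,730

Tentative minimum tax:
  Base (reported book profit): ¥771,000
  Exemption: 25% × (¥771,000 − ¥374,000) = ¥99,250 ≥ ¥65,000, so the exemption is fully phased out
  Base: ¥771,000 − ¥0 = ¥771,000
  ¥771,000 × 23% = ¥177,330

Standard income tax:
  ¥263,000 × 14% = ¥36,820
  ¥101,000 × 24% = ¥24,240
  ¥251,000 × 28% = ¥70,280
  ¥77,000 × 38% = ¥29,260
  → ¥160,600
  Less investment credit ¥106,000 → ¥54,600

Excess of tentative minimum tax over standard income tax: ¥177,330 − ¥54,600 = ¥122,730.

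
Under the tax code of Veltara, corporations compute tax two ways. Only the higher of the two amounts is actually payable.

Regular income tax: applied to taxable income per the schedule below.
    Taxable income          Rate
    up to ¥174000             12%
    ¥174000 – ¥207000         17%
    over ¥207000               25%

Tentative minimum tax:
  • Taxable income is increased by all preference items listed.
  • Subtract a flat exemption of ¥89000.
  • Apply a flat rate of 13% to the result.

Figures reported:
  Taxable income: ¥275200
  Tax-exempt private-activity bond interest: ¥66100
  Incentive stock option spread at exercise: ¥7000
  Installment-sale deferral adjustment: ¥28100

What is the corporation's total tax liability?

¥43540

Tentative minimum tax:
  Adjusted income: ¥275200 + ¥66100 + ¥7000 + ¥28100 = ¥376400
  Less exemption ¥89000 → base ¥287400
  ¥287400 × 13% = ¥37362

Regular income tax:
  ¥174000 × 12% = ¥20880
  ¥33000 × 17% = ¥5610
  ¥68200 × 25% = ¥17050
  → ¥43540

¥43540 > ¥37362, so the regular income tax governs.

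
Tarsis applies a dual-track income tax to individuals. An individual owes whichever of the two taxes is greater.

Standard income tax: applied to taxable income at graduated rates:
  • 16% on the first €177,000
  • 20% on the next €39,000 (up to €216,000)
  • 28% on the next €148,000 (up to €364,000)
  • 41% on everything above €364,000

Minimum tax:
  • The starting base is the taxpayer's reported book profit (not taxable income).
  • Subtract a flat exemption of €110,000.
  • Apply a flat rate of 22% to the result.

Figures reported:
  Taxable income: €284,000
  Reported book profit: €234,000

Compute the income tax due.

Minimum tax:
  Base (reported book profit): €234,000
  Less exemption €110,000 → base €124,000
  €124,000 × 22% = €27,280

Standard income tax:
  €177,000 × 16% = €28,320
  €39,000 × 20% = €7,800
  €68,000 × 28% = €19,040
  → €55,160

€55,160 > €27,280, so the standard income tax governs.

€55,160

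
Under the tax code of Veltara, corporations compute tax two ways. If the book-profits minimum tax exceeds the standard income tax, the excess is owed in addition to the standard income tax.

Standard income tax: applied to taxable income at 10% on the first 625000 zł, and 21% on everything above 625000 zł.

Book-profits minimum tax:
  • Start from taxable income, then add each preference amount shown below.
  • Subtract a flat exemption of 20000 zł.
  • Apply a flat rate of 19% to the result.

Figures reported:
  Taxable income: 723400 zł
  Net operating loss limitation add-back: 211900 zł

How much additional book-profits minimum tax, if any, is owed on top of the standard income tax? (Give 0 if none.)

Book-profits minimum tax:
  Adjusted income: 723400 zł + 211900 zł = 935300 zł
  Less exemption 20000 zł → base 915300 zł
  915300 zł × 19% = 173907 zł

Standard income tax:
  625000 zł × 10% = 62500 zł
  98400 zł × 21% = 20664 zł
  → 83164 zł

Excess of book-profits minimum tax over standard income tax: 173907 zł − 83164 zł = 90743 zł.

90743 zł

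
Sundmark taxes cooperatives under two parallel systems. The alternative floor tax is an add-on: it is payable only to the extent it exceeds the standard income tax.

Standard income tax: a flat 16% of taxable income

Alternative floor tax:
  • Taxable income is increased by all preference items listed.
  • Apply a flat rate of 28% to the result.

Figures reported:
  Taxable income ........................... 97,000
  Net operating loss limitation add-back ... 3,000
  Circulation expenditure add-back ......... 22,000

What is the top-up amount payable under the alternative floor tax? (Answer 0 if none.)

18,640

Alternative floor tax:
  Adjusted income: 97,000 + 3,000 + 22,000 = 122,000
  122,000 × 28% = 34,160

Standard income tax:
  97,000 × 16% = 15,520

Excess of alternative floor tax over standard income tax: 34,160 − 15,520 = 18,640.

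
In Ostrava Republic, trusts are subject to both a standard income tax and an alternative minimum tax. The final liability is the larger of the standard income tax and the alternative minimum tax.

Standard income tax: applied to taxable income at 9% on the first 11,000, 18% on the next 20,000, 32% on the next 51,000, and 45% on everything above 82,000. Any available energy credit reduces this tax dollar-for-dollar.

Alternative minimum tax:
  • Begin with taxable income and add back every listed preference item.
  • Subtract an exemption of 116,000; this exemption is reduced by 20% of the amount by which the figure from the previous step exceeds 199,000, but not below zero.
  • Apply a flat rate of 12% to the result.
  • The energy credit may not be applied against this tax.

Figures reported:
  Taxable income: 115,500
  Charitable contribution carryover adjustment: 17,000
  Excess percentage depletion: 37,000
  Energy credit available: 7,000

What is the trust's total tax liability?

28,985

Standard income tax:
  11,000 × 9% = 990
  20,000 × 18% = 3,600
  51,000 × 32% = 16,320
  33,500 × 45% = 15,075
  → 35,985
  Less energy credit 7,000 → 28,985

Alternative minimum tax:
  Adjusted income: 115,500 + 17,000 + 37,000 = 169,500
  Exemption: 169,500 ≤ 199,000, so full 116,000 applies
  Base: 169,500 − 116,000 = 53,500
  53,500 × 12% = 6,420

28,985 > 6,420, so the standard income tax governs.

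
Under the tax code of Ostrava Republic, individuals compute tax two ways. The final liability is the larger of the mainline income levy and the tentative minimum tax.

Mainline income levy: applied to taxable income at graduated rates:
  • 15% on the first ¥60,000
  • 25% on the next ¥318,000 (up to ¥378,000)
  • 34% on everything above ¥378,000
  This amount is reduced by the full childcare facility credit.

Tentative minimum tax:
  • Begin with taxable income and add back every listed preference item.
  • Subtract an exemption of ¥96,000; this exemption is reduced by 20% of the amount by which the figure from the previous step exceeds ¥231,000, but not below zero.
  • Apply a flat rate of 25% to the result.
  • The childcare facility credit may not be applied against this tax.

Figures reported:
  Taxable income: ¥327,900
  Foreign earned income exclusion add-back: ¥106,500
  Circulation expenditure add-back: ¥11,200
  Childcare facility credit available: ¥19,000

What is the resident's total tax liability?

Mainline income levy:
  ¥60,000 × 15% = ¥9,000
  ¥267,900 × 25% = ¥66,975
  → ¥75,975
  Less childcare facility credit ¥19,000 → ¥56,975

Tentative minimum tax:
  Adjusted income: ¥327,900 + ¥106,500 + ¥11,200 = ¥445,600
  Exemption: ¥96,000 − 20% × (¥445,600 − ¥231,000) = ¥96,000 − ¥42,920 = ¥53,080
  Base: ¥445,600 − ¥53,080 = ¥392,520
  ¥392,520 × 25% = ¥98,130

¥98,130 > ¥56,975, so the tentative minimum tax is the binding amount.

¥98,130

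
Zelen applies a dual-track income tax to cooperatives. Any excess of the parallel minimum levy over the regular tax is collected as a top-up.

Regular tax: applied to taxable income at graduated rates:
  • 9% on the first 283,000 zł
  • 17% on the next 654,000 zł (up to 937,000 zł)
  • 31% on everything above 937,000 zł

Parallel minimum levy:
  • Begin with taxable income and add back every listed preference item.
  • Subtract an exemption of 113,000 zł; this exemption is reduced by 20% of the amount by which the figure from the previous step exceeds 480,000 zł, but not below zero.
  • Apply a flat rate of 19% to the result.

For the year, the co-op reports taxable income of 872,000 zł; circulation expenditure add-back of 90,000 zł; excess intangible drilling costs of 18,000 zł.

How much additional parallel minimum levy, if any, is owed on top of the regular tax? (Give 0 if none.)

Parallel minimum levy:
  Adjusted income: 872,000 zł + 90,000 zł + 18,000 zł = 980,000 zł
  Exemption: 113,000 zł − 20% × (980,000 zł − 480,000 zł) = 113,000 zł − 100,000 zł = 13,000 zł
  Base: 980,000 zł − 13,000 zł = 967,000 zł
  967,000 zł × 19% = 183,730 zł

Regular tax:
  283,000 zł × 9% = 25,470 zł
  589,000 zł × 17% = 100,130 zł
  → 125,600 zł

Excess of parallel minimum levy over regular tax: 183,730 zł − 125,600 zł = 58,130 zł.

58,130 zł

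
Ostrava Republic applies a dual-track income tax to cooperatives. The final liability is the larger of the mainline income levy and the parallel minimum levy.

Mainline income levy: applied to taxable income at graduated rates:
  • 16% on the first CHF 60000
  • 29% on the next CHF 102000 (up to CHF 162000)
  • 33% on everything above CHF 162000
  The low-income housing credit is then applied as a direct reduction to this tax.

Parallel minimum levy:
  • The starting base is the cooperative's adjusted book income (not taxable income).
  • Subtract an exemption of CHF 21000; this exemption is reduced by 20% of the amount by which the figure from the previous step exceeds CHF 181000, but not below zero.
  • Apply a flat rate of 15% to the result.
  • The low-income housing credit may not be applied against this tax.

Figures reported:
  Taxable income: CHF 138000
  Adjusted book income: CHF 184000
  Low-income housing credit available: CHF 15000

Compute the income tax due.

CHF 24540

Mainline income levy:
  CHF 60000 × 16% = CHF 9600
  CHF 78000 × 29% = CHF 22620
  → CHF 32220
  Less low-income housing credit CHF 15000 → CHF 17220

Parallel minimum levy:
  Base (adjusted book income): CHF 184000
  Exemption: CHF 21000 − 20% × (CHF 184000 − CHF 181000) = CHF 21000 − CHF 600 = CHF 20400
  Base: CHF 184000 − CHF 20400 = CHF 163600
  CHF 163600 × 15% = CHF 24540

CHF 24540 > CHF 17220, so the parallel minimum levy is the binding amount.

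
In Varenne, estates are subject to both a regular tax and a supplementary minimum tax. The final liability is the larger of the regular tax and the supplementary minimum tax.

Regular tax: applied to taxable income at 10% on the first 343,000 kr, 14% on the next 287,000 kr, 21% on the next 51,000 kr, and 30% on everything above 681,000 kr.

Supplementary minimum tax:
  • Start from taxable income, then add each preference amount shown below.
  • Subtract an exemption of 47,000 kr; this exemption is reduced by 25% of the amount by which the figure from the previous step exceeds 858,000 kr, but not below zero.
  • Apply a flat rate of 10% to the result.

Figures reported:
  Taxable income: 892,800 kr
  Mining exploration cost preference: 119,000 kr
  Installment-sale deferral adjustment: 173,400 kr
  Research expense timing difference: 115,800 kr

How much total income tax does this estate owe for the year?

Supplementary minimum tax:
  Adjusted income: 892,800 kr + 119,000 kr + 173,400 kr + 115,800 kr = 1,301,000 kr
  Exemption: 25% × (1,301,000 kr − 858,000 kr) = 110,750 kr ≥ 47,000 kr, so the exemption is fully phased out
  Base: 1,301,000 kr − 0 kr = 1,301,000 kr
  1,301,000 kr × 10% = 130,100 kr

Regular tax:
  343,000 kr × 10% = 34,300 kr
  287,000 kr × 14% = 40,180 kr
  51,000 kr × 21% = 10,710 kr
  211,800 kr × 30% = 63,540 kr
  → 148,730 kr

148,730 kr > 130,100 kr, so the regular tax governs.

148,730 kr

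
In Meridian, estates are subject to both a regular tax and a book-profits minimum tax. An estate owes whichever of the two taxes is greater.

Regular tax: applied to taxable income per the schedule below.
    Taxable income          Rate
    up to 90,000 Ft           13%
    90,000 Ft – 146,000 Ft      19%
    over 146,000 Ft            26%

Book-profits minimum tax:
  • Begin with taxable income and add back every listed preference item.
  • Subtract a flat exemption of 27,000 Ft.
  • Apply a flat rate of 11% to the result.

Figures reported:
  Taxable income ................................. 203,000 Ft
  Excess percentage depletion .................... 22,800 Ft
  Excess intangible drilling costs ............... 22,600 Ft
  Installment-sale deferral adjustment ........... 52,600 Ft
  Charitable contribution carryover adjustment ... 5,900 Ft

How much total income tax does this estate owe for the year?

37,160 Ft

Regular tax:
  90,000 Ft × 13% = 11,700 Ft
  56,000 Ft × 19% = 10,640 Ft
  57,000 Ft × 26% = 14,820 Ft
  → 37,160 Ft

Book-profits minimum tax:
  Adjusted income: 203,000 Ft + 22,800 Ft + 22,600 Ft + 52,600 Ft + 5,900 Ft = 306,900 Ft
  Less exemption 27,000 Ft → base 279,900 Ft
  279,900 Ft × 11% = 30,789 Ft

37,160 Ft > 30,789 Ft, so the regular tax governs.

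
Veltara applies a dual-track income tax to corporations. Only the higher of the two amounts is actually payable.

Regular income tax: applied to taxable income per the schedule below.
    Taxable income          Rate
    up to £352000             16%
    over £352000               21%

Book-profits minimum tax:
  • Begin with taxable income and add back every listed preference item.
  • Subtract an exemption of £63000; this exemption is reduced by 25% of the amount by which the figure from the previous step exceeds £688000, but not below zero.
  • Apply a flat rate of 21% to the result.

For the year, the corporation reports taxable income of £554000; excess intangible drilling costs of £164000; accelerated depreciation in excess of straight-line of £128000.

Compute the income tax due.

£172725

Book-profits minimum tax:
  Adjusted income: £554000 + £164000 + £128000 = £846000
  Exemption: £63000 − 25% × (£846000 − £688000) = £63000 − £39500 = £23500
  Base: £846000 − £23500 = £822500
  £822500 × 21% = £172725

Regular income tax:
  £352000 × 16% = £56320
  £202000 × 21% = £42420
  → £98740

£172725 > £98740, so the book-profits minimum tax is the binding amount.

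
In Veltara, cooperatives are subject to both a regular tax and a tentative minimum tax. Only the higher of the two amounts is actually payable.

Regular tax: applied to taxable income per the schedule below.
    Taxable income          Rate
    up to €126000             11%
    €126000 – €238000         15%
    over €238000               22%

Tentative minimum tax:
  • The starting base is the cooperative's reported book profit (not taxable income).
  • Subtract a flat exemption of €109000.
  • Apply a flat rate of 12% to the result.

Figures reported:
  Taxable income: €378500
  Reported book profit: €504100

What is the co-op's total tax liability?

€61570

Regular tax:
  €126000 × 11% = €13860
  €112000 × 15% = €16800
  €140500 × 22% = €30910
  → €61570

Tentative minimum tax:
  Base (reported book profit): €504100
  Less exemption €109000 → base €395100
  €395100 × 12% = €47412

€61570 > €47412, so the regular tax governs.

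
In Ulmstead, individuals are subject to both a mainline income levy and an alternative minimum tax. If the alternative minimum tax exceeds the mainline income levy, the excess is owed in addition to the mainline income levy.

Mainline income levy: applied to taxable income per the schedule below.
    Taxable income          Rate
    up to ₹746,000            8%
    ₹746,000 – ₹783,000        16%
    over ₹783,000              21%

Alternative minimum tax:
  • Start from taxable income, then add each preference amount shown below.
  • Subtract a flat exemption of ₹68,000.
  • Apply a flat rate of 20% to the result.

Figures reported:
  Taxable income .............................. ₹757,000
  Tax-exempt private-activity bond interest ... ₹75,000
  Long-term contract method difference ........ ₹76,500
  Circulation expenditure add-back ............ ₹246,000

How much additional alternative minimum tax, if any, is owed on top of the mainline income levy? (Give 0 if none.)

Mainline income levy:
  ₹746,000 × 8% = ₹59,680
  ₹11,000 × 16% = ₹1,760
  → ₹61,440

Alternative minimum tax:
  Adjusted income: ₹757,000 + ₹75,000 + ₹76,500 + ₹246,000 = ₹1,154,500
  Less exemption ₹68,000 → base ₹1,086,500
  ₹1,086,500 × 20% = ₹217,300

Excess of alternative minimum tax over mainline income levy: ₹217,300 − ₹61,440 = ₹155,860.

₹155,860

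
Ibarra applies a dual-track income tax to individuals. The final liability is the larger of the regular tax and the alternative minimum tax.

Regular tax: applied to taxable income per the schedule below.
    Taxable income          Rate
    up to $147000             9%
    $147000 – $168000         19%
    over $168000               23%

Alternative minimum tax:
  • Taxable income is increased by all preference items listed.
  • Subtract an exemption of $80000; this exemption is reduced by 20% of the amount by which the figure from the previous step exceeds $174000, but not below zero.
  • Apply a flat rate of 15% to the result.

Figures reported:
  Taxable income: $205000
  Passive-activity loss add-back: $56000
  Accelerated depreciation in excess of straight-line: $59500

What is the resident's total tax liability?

Alternative minimum tax:
  Adjusted income: $205000 + $56000 + $59500 = $320500
  Exemption: $80000 − 20% × ($320500 − $174000) = $80000 − $29300 = $50700
  Base: $320500 − $50700 = $269800
  $269800 × 15% = $40470

Regular tax:
  $147000 × 9% = $13230
  $21000 × 19% = $3990
  $37000 × 23% = $8510
  → $25730

$40470 > $25730, so the alternative minimum tax is the binding amount.

$40470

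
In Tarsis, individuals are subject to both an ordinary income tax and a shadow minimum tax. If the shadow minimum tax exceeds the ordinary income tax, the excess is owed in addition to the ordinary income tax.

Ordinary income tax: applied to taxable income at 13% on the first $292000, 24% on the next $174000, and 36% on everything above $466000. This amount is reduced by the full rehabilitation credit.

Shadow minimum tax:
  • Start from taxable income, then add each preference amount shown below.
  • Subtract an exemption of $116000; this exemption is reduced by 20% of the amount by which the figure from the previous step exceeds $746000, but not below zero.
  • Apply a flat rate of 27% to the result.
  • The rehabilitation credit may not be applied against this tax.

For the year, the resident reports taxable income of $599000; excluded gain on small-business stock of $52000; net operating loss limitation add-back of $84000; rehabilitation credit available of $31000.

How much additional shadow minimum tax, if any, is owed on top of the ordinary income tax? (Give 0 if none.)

$70530

Shadow minimum tax:
  Adjusted income: $599000 + $52000 + $84000 = $735000
  Exemption: $735000 ≤ $746000, so full $116000 applies
  Base: $735000 − $116000 = $619000
  $619000 × 27% = $167130

Ordinary income tax:
  $292000 × 13% = $37960
  $174000 × 24% = $41760
  $133000 × 36% = $47880
  → $127600
  Less rehabilitation credit $31000 → $96600

Excess of shadow minimum tax over ordinary income tax: $167130 − $96600 = $70530.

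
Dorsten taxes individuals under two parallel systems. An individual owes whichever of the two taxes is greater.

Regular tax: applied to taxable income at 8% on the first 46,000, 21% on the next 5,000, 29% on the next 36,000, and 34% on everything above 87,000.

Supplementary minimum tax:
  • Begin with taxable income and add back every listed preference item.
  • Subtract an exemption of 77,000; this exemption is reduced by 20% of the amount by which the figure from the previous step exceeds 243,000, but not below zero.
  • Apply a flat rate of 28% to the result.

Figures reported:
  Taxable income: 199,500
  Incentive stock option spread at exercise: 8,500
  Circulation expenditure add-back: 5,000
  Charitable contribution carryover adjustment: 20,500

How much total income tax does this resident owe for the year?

Supplementary minimum tax:
  Adjusted income: 199,500 + 8,500 + 5,000 + 20,500 = 233,500
  Exemption: 233,500 ≤ 243,000, so full 77,000 applies
  Base: 233,500 − 77,000 = 156,500
  156,500 × 28% = 43,820

Regular tax:
  46,000 × 8% = 3,680
  5,000 × 21% = 1,050
  36,000 × 29% = 10,440
  112,500 × 34% = 38,250
  → 53,420

53,420 > 43,820, so the regular tax governs.

53,420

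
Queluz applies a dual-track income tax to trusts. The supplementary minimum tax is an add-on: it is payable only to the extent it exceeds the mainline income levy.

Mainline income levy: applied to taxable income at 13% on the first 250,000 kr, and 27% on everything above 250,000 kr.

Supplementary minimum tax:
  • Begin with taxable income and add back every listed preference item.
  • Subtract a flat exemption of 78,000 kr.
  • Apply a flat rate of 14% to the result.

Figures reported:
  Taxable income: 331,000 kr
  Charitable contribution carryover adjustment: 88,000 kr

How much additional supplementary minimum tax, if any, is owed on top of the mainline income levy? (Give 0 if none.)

0 kr

Supplementary minimum tax:
  Adjusted income: 331,000 kr + 88,000 kr = 419,000 kr
  Less exemption 78,000 kr → base 341,000 kr
  341,000 kr × 14% = 47,740 kr

Mainline income levy:
  250,000 kr × 13% = 32,500 kr
  81,000 kr × 27% = 21,870 kr
  → 54,370 kr

47,740 kr ≤ 54,370 kr, so no add-on is due.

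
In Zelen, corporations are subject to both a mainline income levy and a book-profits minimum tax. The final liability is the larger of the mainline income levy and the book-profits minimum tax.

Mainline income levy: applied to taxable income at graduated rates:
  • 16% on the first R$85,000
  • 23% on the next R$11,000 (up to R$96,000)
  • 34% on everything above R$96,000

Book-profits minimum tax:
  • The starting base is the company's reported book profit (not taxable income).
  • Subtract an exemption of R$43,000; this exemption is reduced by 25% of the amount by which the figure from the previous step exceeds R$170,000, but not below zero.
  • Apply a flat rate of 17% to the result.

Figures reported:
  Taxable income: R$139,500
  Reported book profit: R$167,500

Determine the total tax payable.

Book-profits minimum tax:
  Base (reported book profit): R$167,500
  Exemption: R$167,500 ≤ R$170,000, so full R$43,000 applies
  Base: R$167,500 − R$43,000 = R$124,500
  R$124,500 × 17% = R$21,165

Mainline income levy:
  R$85,000 × 16% = R$13,600
  R$11,000 × 23% = R$2,530
  R$43,500 × 34% = R$14,790
  → R$30,920

R$30,920 > R$21,165, so the mainline income levy governs.

R$30,920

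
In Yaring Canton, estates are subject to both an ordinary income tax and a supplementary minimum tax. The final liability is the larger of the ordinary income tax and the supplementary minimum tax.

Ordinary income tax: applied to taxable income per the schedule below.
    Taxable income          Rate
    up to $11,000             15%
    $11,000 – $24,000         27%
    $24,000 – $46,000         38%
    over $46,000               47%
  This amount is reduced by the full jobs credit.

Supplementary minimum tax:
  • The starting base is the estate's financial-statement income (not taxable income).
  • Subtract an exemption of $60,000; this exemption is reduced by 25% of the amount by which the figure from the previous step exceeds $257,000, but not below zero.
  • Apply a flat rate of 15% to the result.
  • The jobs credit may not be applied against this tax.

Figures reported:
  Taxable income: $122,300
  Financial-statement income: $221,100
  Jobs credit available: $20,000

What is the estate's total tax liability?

$29,381

Ordinary income tax:
  $11,000 × 15% = $1,650
  $13,000 × 27% = $3,510
  $22,000 × 38% = $8,360
  $76,300 × 47% = $35,861
  → $49,381
  Less jobs credit $20,000 → $29,381

Supplementary minimum tax:
  Base (financial-statement income): $221,100
  Exemption: $221,100 ≤ $257,000, so full $60,000 applies
  Base: $221,100 − $60,000 = $161,100
  $161,100 × 15% = $24,165

$29,381 > $24,165, so the ordinary income tax governs.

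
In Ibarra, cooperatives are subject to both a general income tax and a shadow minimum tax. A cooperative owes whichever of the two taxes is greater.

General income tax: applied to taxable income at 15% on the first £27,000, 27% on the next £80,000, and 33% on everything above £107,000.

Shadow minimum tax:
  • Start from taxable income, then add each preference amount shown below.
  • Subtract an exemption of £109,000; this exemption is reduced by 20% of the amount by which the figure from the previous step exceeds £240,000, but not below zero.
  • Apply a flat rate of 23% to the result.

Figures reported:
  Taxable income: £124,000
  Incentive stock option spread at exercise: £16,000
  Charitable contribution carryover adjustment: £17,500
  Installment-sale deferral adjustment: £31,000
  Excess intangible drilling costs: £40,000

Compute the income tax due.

General income tax:
  £27,000 × 15% = £4,050
  £80,000 × 27% = £21,600
  £17,000 × 33% = £5,610
  → £31,260

Shadow minimum tax:
  Adjusted income: £124,000 + £16,000 + £17,500 + £31,000 + £40,000 = £228,500
  Exemption: £228,500 ≤ £240,000, so full £109,000 applies
  Base: £228,500 − £109,000 = £119,500
  £119,500 × 23% = £27,485

£31,260 > £27,485, so the general income tax governs.

£31,260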